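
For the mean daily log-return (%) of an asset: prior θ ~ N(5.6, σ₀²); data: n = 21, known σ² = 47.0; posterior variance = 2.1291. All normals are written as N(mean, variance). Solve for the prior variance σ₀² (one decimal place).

σ₀² = 43.7

For the Normal–Normal model with known σ², precisions add: τ_n = τ₀ + n/σ².
So 1/σ₀² = 1/2.1291 − 21/47.0 = 0.469682 − 0.446809 = 0.022873.
Hence σ₀² = 1/0.022873 ≈ 43.7.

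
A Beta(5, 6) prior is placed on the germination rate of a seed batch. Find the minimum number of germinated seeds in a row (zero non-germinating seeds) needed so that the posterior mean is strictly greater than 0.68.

After k germinated seeds and 0 non-germinating seeds the posterior is Beta(5+k, 6), with mean (5+k)/(5+6+k).
Set (5+k)/(11+k) > 0.68 and solve: k > (0.68·11 − 5)/(1 − 0.68) = 7.750.
The smallest integer exceeding 7.750 is 8.

k = 8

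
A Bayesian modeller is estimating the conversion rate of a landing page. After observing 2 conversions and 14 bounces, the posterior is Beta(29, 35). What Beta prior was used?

Beta(27, 21)

Under Beta–binomial conjugacy the posterior parameters are (α+s, β+f).
Subtract the data counts: 29−2=27, 35−14=21.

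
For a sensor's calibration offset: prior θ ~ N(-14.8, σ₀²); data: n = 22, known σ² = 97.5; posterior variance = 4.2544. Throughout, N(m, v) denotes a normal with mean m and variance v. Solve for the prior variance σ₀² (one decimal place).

σ₀² = 106.3

Posterior precision equals prior precision plus data precision: 1/σ_n² = 1/σ₀² + n/σ².
So 1/σ₀² = 1/4.2544 − 22/97.5 = 0.235051 − 0.225641 = 0.009410.
Hence σ₀² = 1/0.009410 ≈ 106.3.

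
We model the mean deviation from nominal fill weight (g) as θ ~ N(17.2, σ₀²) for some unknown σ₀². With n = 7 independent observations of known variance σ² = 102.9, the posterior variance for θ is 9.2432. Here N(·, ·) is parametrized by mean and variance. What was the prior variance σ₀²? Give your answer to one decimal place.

σ₀² = 24.9

Posterior precision equals prior precision plus data precision: 1/σ_n² = 1/σ₀² + n/σ².
So 1/σ₀² = 1/9.2432 − 7/102.9 = 0.108188 − 0.068027 = 0.040161.
Hence σ₀² = 1/0.040161 ≈ 24.9.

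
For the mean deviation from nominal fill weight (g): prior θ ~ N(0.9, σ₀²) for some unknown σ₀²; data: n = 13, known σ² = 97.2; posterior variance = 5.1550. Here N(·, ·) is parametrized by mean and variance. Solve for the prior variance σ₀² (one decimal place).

Posterior precision equals prior precision plus data precision: 1/σ_n² = 1/σ₀² + n/σ².
So 1/σ₀² = 1/5.1550 − 13/97.2 = 0.193986 − 0.133745 = 0.060241.
Hence σ₀² = 1/0.060241 ≈ 16.6.

σ₀² = 16.6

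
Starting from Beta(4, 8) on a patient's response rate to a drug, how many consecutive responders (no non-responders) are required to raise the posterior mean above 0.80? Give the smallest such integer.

After k responders and 0 non-responders the posterior is Beta(4+k, 8), with mean (4+k)/(4+8+k).
Set (4+k)/(12+k) > 0.80 and solve: k > (0.80·12 − 4)/(1 − 0.80) = 28.000.
The smallest integer exceeding 28.000 is 29.

k = 29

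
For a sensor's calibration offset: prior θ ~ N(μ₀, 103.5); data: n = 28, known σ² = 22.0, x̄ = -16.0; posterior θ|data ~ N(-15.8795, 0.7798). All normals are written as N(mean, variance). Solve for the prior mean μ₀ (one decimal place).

The posterior mean is a precision-weighted average: μ_n = (τ₀μ₀ + τ_data·x̄)/(τ₀+τ_data), with τ₀=1/σ₀² and τ_data=n/σ².
Here τ₀ = 1/103.5 = 0.009662 and τ_data = 28/22.0 = 1.272727, so τ_n = 1.282389.
Rearranging for μ₀: μ₀ = (μ_n·τ_n − τ_data·x̄)/τ₀ = (-15.8795·1.282389 − 1.272727·-16.0) / 0.009662 = -0.000064/0.009662 ≈ 0.0.

μ₀ = 0.0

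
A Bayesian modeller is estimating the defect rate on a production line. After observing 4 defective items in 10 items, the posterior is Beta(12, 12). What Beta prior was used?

Under Beta–binomial conjugacy the posterior parameters are (a+s, b+f).
So a = 12 − 4 = 8 and b = 12 − 6 = 6.

Beta(8, 6)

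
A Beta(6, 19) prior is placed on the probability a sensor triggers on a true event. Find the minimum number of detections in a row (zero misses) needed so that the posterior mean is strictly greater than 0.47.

After k detections and 0 misses the posterior is Beta(6+k, 19), with mean (6+k)/(6+19+k).
Set (6+k)/(25+k) > 0.47 and solve: k > (0.47·25 − 6)/(1 − 0.47) = 10.849.
The smallest integer exceeding 10.849 is 11, and checking k=11: (17)/(36) = 0.4722 > 0.47.

k = 11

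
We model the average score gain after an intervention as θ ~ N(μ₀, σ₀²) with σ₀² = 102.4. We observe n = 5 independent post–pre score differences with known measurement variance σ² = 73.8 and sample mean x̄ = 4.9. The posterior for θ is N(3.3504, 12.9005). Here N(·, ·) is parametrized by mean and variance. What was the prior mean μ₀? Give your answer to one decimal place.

With known observation variance, the Normal–Normal posterior has precision τ_n = τ₀ + n/σ² and mean μ_n = (τ₀μ₀ + (n/σ²)x̄)/τ_n.
Here τ₀ = 1/102.4 = 0.009766 and τ_data = 5/73.8 = 0.067751, so τ_n = 0.077517.
Rearranging for μ₀: μ₀ = (μ_n·τ_n − τ_data·x̄)/τ₀ = (3.3504·0.077517 − 0.067751·4.9) / 0.009766 = -0.072267/0.009766 ≈ -7.4.

μ₀ = -7.4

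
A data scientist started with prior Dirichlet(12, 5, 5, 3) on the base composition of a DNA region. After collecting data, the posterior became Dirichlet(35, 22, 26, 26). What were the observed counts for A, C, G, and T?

For a Dirichlet(α) prior with multinomial counts c, the posterior is Dirichlet(α + c) componentwise.
Counts are posterior − prior componentwise: 35−12=23, 22−5=17, 26−5=21, 26−3=23.

counts (23, 17, 21, 23)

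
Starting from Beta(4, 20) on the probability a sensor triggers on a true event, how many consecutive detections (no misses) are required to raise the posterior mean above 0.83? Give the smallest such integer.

k = 94

After k detections and 0 misses the posterior is Beta(4+k, 20), with mean (4+k)/(4+20+k).
Set (4+k)/(24+k) > 0.83 and solve: k > (0.83·24 − 4)/(1 − 0.83) = 93.647.
The smallest integer exceeding 93.647 is 94.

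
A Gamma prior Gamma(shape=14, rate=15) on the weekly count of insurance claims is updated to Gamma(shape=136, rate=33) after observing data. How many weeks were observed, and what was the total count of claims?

n = 18 weeks with total 122 claims

Gamma–Poisson conjugacy: posterior shape = α + Σxᵢ, posterior rate = β + n.
Matching: Σxᵢ = 136 − 14 = 122 and n = 33 − 15 = 18.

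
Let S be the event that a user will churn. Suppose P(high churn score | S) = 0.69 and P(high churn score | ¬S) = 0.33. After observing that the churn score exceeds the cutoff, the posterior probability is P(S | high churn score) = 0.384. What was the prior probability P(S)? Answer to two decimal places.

P(S) = 0.23

In odds form, posterior odds = prior odds × likelihood ratio, so prior odds = posterior odds ÷ LR.
Posterior odds = 0.384/(1−0.384) = 0.6234. LR = 0.69/0.33 = 2.0909.
Prior odds = 0.6234/2.0909 = 0.2981, so P(S) = 0.2981/(1+0.2981) ≈ 0.23.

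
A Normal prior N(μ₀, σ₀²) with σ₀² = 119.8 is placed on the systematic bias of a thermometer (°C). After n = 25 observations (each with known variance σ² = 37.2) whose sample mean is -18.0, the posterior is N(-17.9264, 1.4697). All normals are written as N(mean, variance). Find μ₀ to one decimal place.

The posterior mean is a precision-weighted average: μ_n = (τ₀μ₀ + τ_data·x̄)/(τ₀+τ_data), with τ₀=1/σ₀² and τ_data=n/σ².
Here τ₀ = 1/119.8 = 0.008347 and τ_data = 25/37.2 = 0.672043, so τ_n = 0.680390.
Rearranging for μ₀: μ₀ = (μ_n·τ_n − τ_data·x̄)/τ₀ = (-17.9264·0.680390 − 0.672043·-18.0) / 0.008347 = -0.100169/0.008347 ≈ -12.0.

μ₀ = -12.0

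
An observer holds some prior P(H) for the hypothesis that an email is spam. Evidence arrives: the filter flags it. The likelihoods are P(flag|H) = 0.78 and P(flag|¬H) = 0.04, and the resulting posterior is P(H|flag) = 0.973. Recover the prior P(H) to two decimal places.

P(H) = 0.65

In odds form, posterior odds = prior odds × likelihood ratio, so prior odds = posterior odds ÷ LR.
Posterior odds = 0.973/(1−0.973) = 36.0370. LR = 0.78/0.04 = 19.5000.
Prior odds = 36.0370/19.5000 = 1.8481, so P(H) = 1.8481/(1+1.8481) ≈ 0.65.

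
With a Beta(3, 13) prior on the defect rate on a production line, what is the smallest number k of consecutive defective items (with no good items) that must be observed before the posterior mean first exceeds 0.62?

k = 19

After k defective items and 0 good items the posterior is Beta(3+k, 13), with mean (3+k)/(3+13+k).
Set (3+k)/(16+k) > 0.62 and solve: k > (0.62·16 − 3)/(1 − 0.62) = 18.211.
The smallest integer exceeding 18.211 is 19.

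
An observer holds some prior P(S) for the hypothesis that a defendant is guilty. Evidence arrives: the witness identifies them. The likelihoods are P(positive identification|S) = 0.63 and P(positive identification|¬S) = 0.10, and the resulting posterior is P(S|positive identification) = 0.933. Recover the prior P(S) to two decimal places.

P(S) = 0.69

In odds form, posterior odds = prior odds × likelihood ratio, so prior odds = posterior odds ÷ LR.
Posterior odds = 0.933/(1−0.933) = 13.9254. LR = 0.63/0.10 = 6.3000.
Prior odds = 13.9254/6.3000 = 2.2104, so P(S) = 2.2104/(1+2.2104) ≈ 0.69.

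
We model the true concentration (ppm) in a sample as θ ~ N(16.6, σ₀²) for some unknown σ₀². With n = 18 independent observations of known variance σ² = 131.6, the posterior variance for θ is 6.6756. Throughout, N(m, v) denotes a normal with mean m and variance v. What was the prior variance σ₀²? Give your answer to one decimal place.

For the Normal–Normal model with known σ², precisions add: τ_n = τ₀ + n/σ².
So 1/σ₀² = 1/6.6756 − 18/131.6 = 0.149799 − 0.136778 = 0.013021.
Hence σ₀² = 1/0.013021 ≈ 76.8.

σ₀² = 76.8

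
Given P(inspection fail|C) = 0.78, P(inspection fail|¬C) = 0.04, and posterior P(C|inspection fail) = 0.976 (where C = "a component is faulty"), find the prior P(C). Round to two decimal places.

In odds form, posterior odds = prior odds × likelihood ratio, so prior odds = posterior odds ÷ LR.
Posterior odds = 0.976/(1−0.976) = 40.6667. LR = 0.78/0.04 = 19.5000.
Prior odds = 40.6667/19.5000 = 2.0855, so P(C) = 2.0855/(1+2.0855) ≈ 0.68.

P(C) = 0.68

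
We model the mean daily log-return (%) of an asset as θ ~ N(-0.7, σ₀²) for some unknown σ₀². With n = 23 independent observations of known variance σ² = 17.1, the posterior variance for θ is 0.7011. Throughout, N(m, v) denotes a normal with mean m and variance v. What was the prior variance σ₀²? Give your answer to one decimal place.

Posterior precision equals prior precision plus data precision: 1/σ_n² = 1/σ₀² + n/σ².
So 1/σ₀² = 1/0.7011 − 23/17.1 = 1.426330 − 1.345029 = 0.081301.
Hence σ₀² = 1/0.081301 ≈ 12.3.

σ₀² = 12.3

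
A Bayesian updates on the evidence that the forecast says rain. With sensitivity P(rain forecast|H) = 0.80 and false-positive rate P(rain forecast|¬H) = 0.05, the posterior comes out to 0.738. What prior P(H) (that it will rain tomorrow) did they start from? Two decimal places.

P(H) = 0.15

In odds form, posterior odds = prior odds × likelihood ratio, so prior odds = posterior odds ÷ LR.
Posterior odds = 0.738/(1−0.738) = 2.8168. LR = 0.80/0.05 = 16.0000.
Prior odds = 2.8168/16.0000 = 0.1761, so P(H) = 0.1761/(1+0.1761) ≈ 0.15.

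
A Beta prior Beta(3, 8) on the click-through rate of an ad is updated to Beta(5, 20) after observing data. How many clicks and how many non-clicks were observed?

A Beta(a, b) prior with s successes and f failures in binomial data gives a Beta(a+s, b+f) posterior.
So s = 5 − 3 = 2 and f = 20 − 8 = 12.

2 clicks and 12 non-clicks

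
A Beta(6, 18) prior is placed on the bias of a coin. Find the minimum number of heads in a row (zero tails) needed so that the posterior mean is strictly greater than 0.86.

After k heads and 0 tails the posterior is Beta(6+k, 18), with mean (6+k)/(6+18+k).
Set (6+k)/(24+k) > 0.86 and solve: k > (0.86·24 − 6)/(1 − 0.86) = 104.571.
The smallest integer exceeding 104.571 is 105, and checking k=105: (111)/(129) = 0.8605 > 0.86.

k = 105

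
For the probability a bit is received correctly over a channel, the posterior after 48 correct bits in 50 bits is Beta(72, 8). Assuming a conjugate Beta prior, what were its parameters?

A Beta(α, β) prior with s successes and f failures in binomial data gives a Beta(α+s, β+f) posterior.
Subtract the data counts: 72−48=24, 8−2=6.

Beta(24, 6)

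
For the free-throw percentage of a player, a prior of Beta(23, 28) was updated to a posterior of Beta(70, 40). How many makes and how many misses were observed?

A Beta(α, β) prior with s successes and f failures in binomial data gives a Beta(α+s, β+f) posterior.
Match parameters: s=70−23=47, f=40−28=12.

47 makes and 12 misses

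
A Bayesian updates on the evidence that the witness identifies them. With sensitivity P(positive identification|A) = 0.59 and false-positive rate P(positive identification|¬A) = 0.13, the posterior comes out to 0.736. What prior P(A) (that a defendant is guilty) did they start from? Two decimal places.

P(A) = 0.38

Bayes' rule in odds form gives O(A|E) = O(A)·[P(E|A)/P(E|¬A)], hence O(A) = O(A|E)/LR.
Posterior odds = 0.736/(1−0.736) = 2.7879. LR = 0.59/0.13 = 4.5385.
Prior odds = 2.7879/4.5385 = 0.6143, so P(A) = 0.6143/(1+0.6143) ≈ 0.38.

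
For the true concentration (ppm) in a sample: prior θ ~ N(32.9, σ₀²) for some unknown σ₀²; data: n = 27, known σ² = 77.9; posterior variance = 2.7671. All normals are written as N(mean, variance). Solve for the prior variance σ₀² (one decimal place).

σ₀² = 67.6

For the Normal–Normal model with known σ², precisions add: τ_n = τ₀ + n/σ².
So 1/σ₀² = 1/2.7671 − 27/77.9 = 0.361389 − 0.346598 = 0.014791.
Hence σ₀² = 1/0.014791 ≈ 67.6.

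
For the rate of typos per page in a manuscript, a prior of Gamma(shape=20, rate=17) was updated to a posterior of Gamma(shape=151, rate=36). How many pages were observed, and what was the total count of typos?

n = 19 pages with total 131 typos

Gamma–Poisson conjugacy: posterior shape = α + Σxᵢ, posterior rate = β + n.
Matching: Σxᵢ = 151 − 20 = 131 and n = 36 − 17 = 19.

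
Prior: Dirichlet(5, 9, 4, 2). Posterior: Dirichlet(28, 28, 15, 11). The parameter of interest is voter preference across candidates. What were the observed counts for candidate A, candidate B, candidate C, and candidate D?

counts (23, 19, 11, 9)

For a Dirichlet(α) prior with multinomial counts c, the posterior is Dirichlet(α + c) componentwise.
Counts are posterior − prior componentwise: 28−5=23, 28−9=19, 15−4=11, 11−2=9.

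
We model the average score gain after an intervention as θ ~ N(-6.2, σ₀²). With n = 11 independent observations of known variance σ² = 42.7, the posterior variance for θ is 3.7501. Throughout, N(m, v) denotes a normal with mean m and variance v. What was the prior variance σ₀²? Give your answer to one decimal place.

For the Normal–Normal model with known σ², precisions add: τ_n = τ₀ + n/σ².
So 1/σ₀² = 1/3.7501 − 11/42.7 = 0.266660 − 0.257611 = 0.009049.
Hence σ₀² = 1/0.009049 ≈ 110.5.

σ₀² = 110.5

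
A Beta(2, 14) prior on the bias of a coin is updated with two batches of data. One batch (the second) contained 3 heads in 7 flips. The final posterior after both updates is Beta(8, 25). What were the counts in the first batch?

3 heads and 7 tails

Sequential conjugate updates are equivalent to a single update on the pooled data, so total successes = posterior α − prior α and total failures = posterior β − prior β.
Total across both batches: 8−2=6 heads, 25−14=11 tails.
Subtract the second batch: 6−3=3 heads and 11−4=7 tails.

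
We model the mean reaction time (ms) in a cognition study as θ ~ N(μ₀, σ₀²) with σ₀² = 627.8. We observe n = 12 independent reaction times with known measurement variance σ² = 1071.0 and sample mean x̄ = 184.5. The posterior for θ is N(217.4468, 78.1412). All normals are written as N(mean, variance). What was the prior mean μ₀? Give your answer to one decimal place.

μ₀ = 449.2

With known observation variance, the Normal–Normal posterior has precision τ_n = τ₀ + n/σ² and mean μ_n = (τ₀μ₀ + (n/σ²)x̄)/τ_n.
Here τ₀ = 1/627.8 = 0.001593 and τ_data = 12/1071.0 = 0.011204, so τ_n = 0.012797.
Rearranging for μ₀: μ₀ = (μ_n·τ_n − τ_data·x̄)/τ₀ = (217.4468·0.012797 − 0.011204·184.5) / 0.001593 = 0.715529/0.001593 ≈ 449.2.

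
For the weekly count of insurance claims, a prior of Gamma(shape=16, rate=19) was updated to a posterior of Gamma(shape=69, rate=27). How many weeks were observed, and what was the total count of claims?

A Gamma(α, β) prior (rate parametrization) on a Poisson rate with n observations summing to S gives posterior Gamma(α+S, β+n).
Matching: Σxᵢ = 69 − 16 = 53 and n = 27 − 19 = 8.

n = 8 weeks with total 53 claims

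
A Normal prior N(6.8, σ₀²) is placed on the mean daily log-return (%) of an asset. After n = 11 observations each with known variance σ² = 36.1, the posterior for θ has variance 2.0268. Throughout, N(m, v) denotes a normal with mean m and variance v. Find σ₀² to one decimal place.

σ₀² = 5.3

For the Normal–Normal model with known σ², precisions add: τ_n = τ₀ + n/σ².
So 1/σ₀² = 1/2.0268 − 11/36.1 = 0.493389 − 0.304709 = 0.188680.
Hence σ₀² = 1/0.188680 ≈ 5.3.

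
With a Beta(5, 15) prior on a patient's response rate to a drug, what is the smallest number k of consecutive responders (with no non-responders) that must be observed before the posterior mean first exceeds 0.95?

k = 281

After k responders and 0 non-responders the posterior is Beta(5+k, 15), with mean (5+k)/(5+15+k).
Set (5+k)/(20+k) > 0.95 and solve: k > (0.95·20 − 5)/(1 − 0.95) = 280.000.
The smallest integer exceeding 280.000 is 281, and checking k=281: (286)/(301) = 0.9502 > 0.95.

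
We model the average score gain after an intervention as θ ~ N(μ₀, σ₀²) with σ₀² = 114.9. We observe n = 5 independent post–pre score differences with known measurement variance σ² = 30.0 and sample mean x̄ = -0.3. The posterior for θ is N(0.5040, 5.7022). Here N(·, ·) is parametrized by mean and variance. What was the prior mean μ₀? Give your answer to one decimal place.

μ₀ = 15.9

With known observation variance, the Normal–Normal posterior has precision τ_n = τ₀ + n/σ² and mean μ_n = (τ₀μ₀ + (n/σ²)x̄)/τ_n.
Here τ₀ = 1/114.9 = 0.008703 and τ_data = 5/30.0 = 0.166667, so τ_n = 0.175370.
Rearranging for μ₀: μ₀ = (μ_n·τ_n − τ_data·x̄)/τ₀ = (0.5040·0.175370 − 0.166667·-0.3) / 0.008703 = 0.138387/0.008703 ≈ 15.9.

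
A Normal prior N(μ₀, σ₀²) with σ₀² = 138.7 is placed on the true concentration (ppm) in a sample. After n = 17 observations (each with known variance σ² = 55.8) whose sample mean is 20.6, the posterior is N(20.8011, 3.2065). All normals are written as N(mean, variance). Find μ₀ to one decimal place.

μ₀ = 29.3

With known observation variance, the Normal–Normal posterior has precision τ_n = τ₀ + n/σ² and mean μ_n = (τ₀μ₀ + (n/σ²)x̄)/τ_n.
Here τ₀ = 1/138.7 = 0.007210 and τ_data = 17/55.8 = 0.304659, so τ_n = 0.311869.
Rearranging for μ₀: μ₀ = (μ_n·τ_n − τ_data·x̄)/τ₀ = (20.8011·0.311869 − 0.304659·20.6) / 0.007210 = 0.211243/0.007210 ≈ 29.3.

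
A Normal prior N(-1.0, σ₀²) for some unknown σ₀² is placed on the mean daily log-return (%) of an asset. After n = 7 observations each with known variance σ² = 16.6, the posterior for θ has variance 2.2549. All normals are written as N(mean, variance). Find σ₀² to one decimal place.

Posterior precision equals prior precision plus data precision: 1/σ_n² = 1/σ₀² + n/σ².
So 1/σ₀² = 1/2.2549 − 7/16.6 = 0.443479 − 0.421687 = 0.021792.
Hence σ₀² = 1/0.021792 ≈ 45.9.

σ₀² = 45.9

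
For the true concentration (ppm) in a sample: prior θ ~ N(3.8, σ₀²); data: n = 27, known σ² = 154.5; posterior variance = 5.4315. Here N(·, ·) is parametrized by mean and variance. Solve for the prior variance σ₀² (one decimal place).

σ₀² = 106.9

Posterior precision equals prior precision plus data precision: 1/σ_n² = 1/σ₀² + n/σ².
So 1/σ₀² = 1/5.4315 − 27/154.5 = 0.184111 − 0.174757 = 0.009354.
Hence σ₀² = 1/0.009354 ≈ 106.9.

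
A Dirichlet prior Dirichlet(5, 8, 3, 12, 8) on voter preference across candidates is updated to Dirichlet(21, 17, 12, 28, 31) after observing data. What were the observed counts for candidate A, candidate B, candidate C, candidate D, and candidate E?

For a Dirichlet(α) prior with multinomial counts c, the posterior is Dirichlet(α + c) componentwise.
Counts are posterior − prior componentwise: 21−5=16, 17−8=9, 12−3=9, 28−12=16, 31−8=23.

counts (16, 9, 9, 16, 23)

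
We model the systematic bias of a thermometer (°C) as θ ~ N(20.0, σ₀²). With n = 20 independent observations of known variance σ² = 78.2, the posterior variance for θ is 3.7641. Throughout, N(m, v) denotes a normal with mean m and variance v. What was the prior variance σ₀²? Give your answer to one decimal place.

σ₀² = 100.9

Posterior precision equals prior precision plus data precision: 1/σ_n² = 1/σ₀² + n/σ².
So 1/σ₀² = 1/3.7641 − 20/78.2 = 0.265668 − 0.255754 = 0.009914.
Hence σ₀² = 1/0.009914 ≈ 100.9.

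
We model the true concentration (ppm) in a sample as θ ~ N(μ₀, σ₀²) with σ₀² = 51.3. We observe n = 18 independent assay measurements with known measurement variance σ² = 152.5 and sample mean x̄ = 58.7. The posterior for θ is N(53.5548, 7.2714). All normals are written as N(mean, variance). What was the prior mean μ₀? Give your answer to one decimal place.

μ₀ = 22.4

The posterior mean is a precision-weighted average: μ_n = (τ₀μ₀ + τ_data·x̄)/(τ₀+τ_data), with τ₀=1/σ₀² and τ_data=n/σ².
Here τ₀ = 1/51.3 = 0.019493 and τ_data = 18/152.5 = 0.118033, so τ_n = 0.137526.
Rearranging for μ₀: μ₀ = (μ_n·τ_n − τ_data·x̄)/τ₀ = (53.5548·0.137526 − 0.118033·58.7) / 0.019493 = 0.436640/0.019493 ≈ 22.4.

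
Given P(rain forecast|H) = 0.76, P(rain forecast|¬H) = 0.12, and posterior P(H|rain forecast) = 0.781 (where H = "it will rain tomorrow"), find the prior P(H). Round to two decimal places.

Bayes' rule in odds form gives O(H|E) = O(H)·[P(E|H)/P(E|¬H)], hence O(H) = O(H|E)/LR.
Posterior odds = 0.781/(1−0.781) = 3.5662. LR = 0.76/0.12 = 6.3333.
Prior odds = 3.5662/6.3333 = 0.5631, so P(H) = 0.5631/(1+0.5631) ≈ 0.36.

P(H) = 0.36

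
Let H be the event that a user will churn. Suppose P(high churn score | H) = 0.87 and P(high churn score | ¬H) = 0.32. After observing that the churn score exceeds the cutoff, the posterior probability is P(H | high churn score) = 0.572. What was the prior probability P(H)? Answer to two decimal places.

P(H) = 0.33

In odds form, posterior odds = prior odds × likelihood ratio, so prior odds = posterior odds ÷ LR.
Posterior odds = 0.572/(1−0.572) = 1.3364. LR = 0.87/0.32 = 2.7188.
Prior odds = 1.3364/2.7188 = 0.4915, so P(H) = 0.4915/(1+0.4915) ≈ 0.33.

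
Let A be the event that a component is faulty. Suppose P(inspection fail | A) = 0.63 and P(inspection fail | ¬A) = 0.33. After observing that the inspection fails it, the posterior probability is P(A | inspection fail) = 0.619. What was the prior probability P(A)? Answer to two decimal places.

P(A) = 0.46

In odds form, posterior odds = prior odds × likelihood ratio, so prior odds = posterior odds ÷ LR.
Posterior odds = 0.619/(1−0.619) = 1.6247. LR = 0.63/0.33 = 1.9091.
Prior odds = 1.6247/1.9091 = 0.8510, so P(A) = 0.8510/(1+0.8510) ≈ 0.46.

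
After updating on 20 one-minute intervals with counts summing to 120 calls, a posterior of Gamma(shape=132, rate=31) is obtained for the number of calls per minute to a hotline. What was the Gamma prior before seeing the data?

Gamma–Poisson conjugacy: posterior shape = α + Σxᵢ, posterior rate = β + n.
So α = 132 − 120 = 12 and β = 31 − 20 = 11.

Gamma(shape=12, rate=11)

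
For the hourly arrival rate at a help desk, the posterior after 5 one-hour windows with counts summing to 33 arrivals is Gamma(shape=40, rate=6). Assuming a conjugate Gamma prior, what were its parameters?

Gamma(shape=7, rate=1)

Gamma–Poisson conjugacy: posterior shape = α + Σxᵢ, posterior rate = β + n.
So α = 40 − 33 = 7 and β = 6 − 5 = 1.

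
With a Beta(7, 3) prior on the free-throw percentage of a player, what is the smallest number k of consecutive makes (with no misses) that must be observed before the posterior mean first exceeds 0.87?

After k makes and 0 misses the posterior is Beta(7+k, 3), with mean (7+k)/(7+3+k).
Set (7+k)/(10+k) > 0.87 and solve: k > (0.87·10 − 7)/(1 − 0.87) = 13.077.
The smallest integer exceeding 13.077 is 14.

k = 14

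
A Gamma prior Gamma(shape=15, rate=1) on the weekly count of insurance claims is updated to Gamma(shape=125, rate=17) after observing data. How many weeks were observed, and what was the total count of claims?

n = 16 weeks with total 110 claims

A Gamma(α, β) prior (rate parametrization) on a Poisson rate with n observations summing to S gives posterior Gamma(α+S, β+n).
Matching: Σxᵢ = 125 − 15 = 110 and n = 17 − 1 = 16.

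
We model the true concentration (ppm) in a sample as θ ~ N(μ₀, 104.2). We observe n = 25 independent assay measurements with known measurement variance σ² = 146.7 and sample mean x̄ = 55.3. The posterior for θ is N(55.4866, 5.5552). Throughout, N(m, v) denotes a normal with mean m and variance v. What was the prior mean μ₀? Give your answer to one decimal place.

μ₀ = 58.8

The posterior mean is a precision-weighted average: μ_n = (τ₀μ₀ + τ_data·x̄)/(τ₀+τ_data), with τ₀=1/σ₀² and τ_data=n/σ².
Here τ₀ = 1/104.2 = 0.009597 and τ_data = 25/146.7 = 0.170416, so τ_n = 0.180013.
Rearranging for μ₀: μ₀ = (μ_n·τ_n − τ_data·x̄)/τ₀ = (55.4866·0.180013 − 0.170416·55.3) / 0.009597 = 0.564305/0.009597 ≈ 58.8.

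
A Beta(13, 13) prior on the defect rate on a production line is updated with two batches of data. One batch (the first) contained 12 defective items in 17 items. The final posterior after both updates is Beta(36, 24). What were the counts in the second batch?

Sequential conjugate updates are equivalent to a single update on the pooled data, so total successes = posterior α − prior α and total failures = posterior β − prior β.
Total across both batches: 36−13=23 defective items, 24−13=11 good items.
Subtract the first batch: 23−12=11 defective items and 11−5=6 good items.

11 defective items and 6 good items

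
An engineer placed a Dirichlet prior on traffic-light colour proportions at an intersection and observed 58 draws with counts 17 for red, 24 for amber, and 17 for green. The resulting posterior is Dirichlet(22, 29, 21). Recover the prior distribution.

For a Dirichlet(α) prior with multinomial counts c, the posterior is Dirichlet(α + c) componentwise.
Subtract each count from the matching posterior parameter: 22−17=5, 29−24=5, 21−17=4.

Dirichlet(5, 5, 4)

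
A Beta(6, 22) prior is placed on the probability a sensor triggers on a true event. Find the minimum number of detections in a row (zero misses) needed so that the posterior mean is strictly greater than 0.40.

After k detections and 0 misses the posterior is Beta(6+k, 22), with mean (6+k)/(6+22+k).
Set (6+k)/(28+k) > 0.40 and solve: k > (0.40·28 − 6)/(1 − 0.40) = 8.667.
The smallest integer exceeding 8.667 is 9.

k = 9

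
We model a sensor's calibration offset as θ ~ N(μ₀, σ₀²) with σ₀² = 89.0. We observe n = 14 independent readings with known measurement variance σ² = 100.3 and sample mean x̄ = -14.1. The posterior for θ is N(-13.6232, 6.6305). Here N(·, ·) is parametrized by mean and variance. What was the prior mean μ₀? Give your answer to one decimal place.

With known observation variance, the Normal–Normal posterior has precision τ_n = τ₀ + n/σ² and mean μ_n = (τ₀μ₀ + (n/σ²)x̄)/τ_n.
Here τ₀ = 1/89.0 = 0.011236 and τ_data = 14/100.3 = 0.139581, so τ_n = 0.150817.
Rearranging for μ₀: μ₀ = (μ_n·τ_n − τ_data·x̄)/τ₀ = (-13.6232·0.150817 − 0.139581·-14.1) / 0.011236 = -0.086518/0.011236 ≈ -7.7.

μ₀ = -7.7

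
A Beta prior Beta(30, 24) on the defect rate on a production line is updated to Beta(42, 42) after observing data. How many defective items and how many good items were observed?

A Beta(α, β) prior with s successes and f failures in binomial data gives a Beta(α+s, β+f) posterior.
So s = 42 − 30 = 12 and f = 42 − 24 = 18.

12 defective items and 18 good items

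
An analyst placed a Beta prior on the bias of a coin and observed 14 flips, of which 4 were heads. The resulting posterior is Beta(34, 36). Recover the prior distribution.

Under Beta–binomial conjugacy the posterior parameters are (a+s, b+f).
Subtract the data counts: 34−4=30, 36−10=26.

Beta(30, 26)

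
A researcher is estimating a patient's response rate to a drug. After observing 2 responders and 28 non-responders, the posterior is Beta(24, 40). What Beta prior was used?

Beta(22, 12)

Under Beta–binomial conjugacy the posterior parameters are (α+s, β+f).
Subtract the data counts: 24−2=22, 40−28=12.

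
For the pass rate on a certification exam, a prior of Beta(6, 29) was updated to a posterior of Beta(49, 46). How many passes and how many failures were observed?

Beta is conjugate to the binomial likelihood: posterior = Beta(α+s, β+f).
So s = 49 − 6 = 43 and f = 46 − 29 = 17.

43 passes and 17 failures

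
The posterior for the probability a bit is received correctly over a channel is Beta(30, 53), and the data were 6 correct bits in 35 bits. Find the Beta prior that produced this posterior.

Beta(24, 24)

Under Beta–binomial conjugacy the posterior parameters are (a+s, b+f).
So a = 30 − 6 = 24 and b = 53 − 29 = 24.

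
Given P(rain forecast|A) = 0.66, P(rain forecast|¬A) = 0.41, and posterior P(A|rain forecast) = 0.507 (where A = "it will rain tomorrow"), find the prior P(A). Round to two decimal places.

P(A) = 0.39

Bayes' rule in odds form gives O(A|E) = O(A)·[P(E|A)/P(E|¬A)], hence O(A) = O(A|E)/LR.
Posterior odds = 0.507/(1−0.507) = 1.0284. LR = 0.66/0.41 = 1.6098.
Prior odds = 1.0284/1.6098 = 0.6388, so P(A) = 0.6388/(1+0.6388) ≈ 0.39.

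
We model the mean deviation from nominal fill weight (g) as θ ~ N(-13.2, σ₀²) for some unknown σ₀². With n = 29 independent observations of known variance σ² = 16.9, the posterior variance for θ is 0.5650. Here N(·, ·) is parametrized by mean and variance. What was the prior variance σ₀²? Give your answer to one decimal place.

For the Normal–Normal model with known σ², precisions add: τ_n = τ₀ + n/σ².
So 1/σ₀² = 1/0.5650 − 29/16.9 = 1.769912 − 1.715976 = 0.053936.
Hence σ₀² = 1/0.053936 ≈ 18.5.

σ₀² = 18.5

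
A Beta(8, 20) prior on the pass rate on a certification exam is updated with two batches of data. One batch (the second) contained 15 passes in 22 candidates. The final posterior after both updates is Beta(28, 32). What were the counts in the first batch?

Because Beta–binomial updating is additive in the counts, the combined data contributed (α_post−α_prior, β_post−β_prior) successes and failures.
Total across both batches: 28−8=20 passes, 32−20=12 failures.
Subtract the second batch: 20−15=5 passes and 12−7=5 failures.

5 passes and 5 failures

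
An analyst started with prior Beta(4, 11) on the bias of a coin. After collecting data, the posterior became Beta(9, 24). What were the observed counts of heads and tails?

Under Beta–binomial conjugacy the posterior parameters are (a+s, b+f).
So s = 9 − 4 = 5 and f = 24 − 11 = 13.

5 heads and 13 tails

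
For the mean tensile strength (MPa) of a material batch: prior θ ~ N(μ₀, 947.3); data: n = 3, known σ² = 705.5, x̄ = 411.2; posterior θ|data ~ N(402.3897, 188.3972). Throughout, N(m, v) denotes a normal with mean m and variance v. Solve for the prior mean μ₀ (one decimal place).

With known observation variance, the Normal–Normal posterior has precision τ_n = τ₀ + n/σ² and mean μ_n = (τ₀μ₀ + (n/σ²)x̄)/τ_n.
Here τ₀ = 1/947.3 = 0.001056 and τ_data = 3/705.5 = 0.004252, so τ_n = 0.005308.
Rearranging for μ₀: μ₀ = (μ_n·τ_n − τ_data·x̄)/τ₀ = (402.3897·0.005308 − 0.004252·411.2) / 0.001056 = 0.387462/0.001056 ≈ 366.9.

μ₀ = 366.9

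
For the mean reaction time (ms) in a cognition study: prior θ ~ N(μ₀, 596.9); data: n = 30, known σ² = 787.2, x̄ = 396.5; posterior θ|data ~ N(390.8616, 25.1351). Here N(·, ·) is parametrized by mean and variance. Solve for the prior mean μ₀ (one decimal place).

With known observation variance, the Normal–Normal posterior has precision τ_n = τ₀ + n/σ² and mean μ_n = (τ₀μ₀ + (n/σ²)x̄)/τ_n.
Here τ₀ = 1/596.9 = 0.001675 and τ_data = 30/787.2 = 0.038110, so τ_n = 0.039785.
Rearranging for μ₀: μ₀ = (μ_n·τ_n − τ_data·x̄)/τ₀ = (390.8616·0.039785 − 0.038110·396.5) / 0.001675 = 0.439814/0.001675 ≈ 262.6.

μ₀ = 262.6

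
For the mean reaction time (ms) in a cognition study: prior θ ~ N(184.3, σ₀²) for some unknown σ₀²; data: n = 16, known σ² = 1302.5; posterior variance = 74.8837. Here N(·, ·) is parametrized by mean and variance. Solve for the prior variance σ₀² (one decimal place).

σ₀² = 934.6

For the Normal–Normal model with known σ², precisions add: τ_n = τ₀ + n/σ².
So 1/σ₀² = 1/74.8837 − 16/1302.5 = 0.013354 − 0.012284 = 0.001070.
Hence σ₀² = 1/0.001070 ≈ 934.6.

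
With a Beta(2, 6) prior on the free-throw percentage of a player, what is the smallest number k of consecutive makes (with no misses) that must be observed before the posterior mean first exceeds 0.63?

k = 9

After k makes and 0 misses the posterior is Beta(2+k, 6), with mean (2+k)/(2+6+k).
Set (2+k)/(8+k) > 0.63 and solve: k > (0.63·8 − 2)/(1 − 0.63) = 8.216.
The smallest integer exceeding 8.216 is 9, and checking k=9: (11)/(17) = 0.6471 > 0.63.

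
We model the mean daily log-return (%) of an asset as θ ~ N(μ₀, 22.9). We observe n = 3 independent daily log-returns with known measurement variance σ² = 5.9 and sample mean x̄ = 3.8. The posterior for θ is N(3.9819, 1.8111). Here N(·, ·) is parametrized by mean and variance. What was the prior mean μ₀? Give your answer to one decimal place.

With known observation variance, the Normal–Normal posterior has precision τ_n = τ₀ + n/σ² and mean μ_n = (τ₀μ₀ + (n/σ²)x̄)/τ_n.
Here τ₀ = 1/22.9 = 0.043668 and τ_data = 3/5.9 = 0.508475, so τ_n = 0.552143.
Rearranging for μ₀: μ₀ = (μ_n·τ_n − τ_data·x̄)/τ₀ = (3.9819·0.552143 − 0.508475·3.8) / 0.043668 = 0.266373/0.043668 ≈ 6.1.

μ₀ = 6.1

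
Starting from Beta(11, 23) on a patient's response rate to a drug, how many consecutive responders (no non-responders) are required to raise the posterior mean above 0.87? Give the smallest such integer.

k = 143

After k responders and 0 non-responders the posterior is Beta(11+k, 23), with mean (11+k)/(11+23+k).
Set (11+k)/(34+k) > 0.87 and solve: k > (0.87·34 − 11)/(1 − 0.87) = 142.923.
The smallest integer exceeding 142.923 is 143, and checking k=143: (154)/(177) = 0.8701 > 0.87.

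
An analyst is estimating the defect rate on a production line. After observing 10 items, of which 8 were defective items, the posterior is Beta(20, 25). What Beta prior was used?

Beta(12, 23)

Beta is conjugate to the binomial likelihood: posterior = Beta(a+s, b+f).
Subtract the data counts: 20−8=12, 25−2=23.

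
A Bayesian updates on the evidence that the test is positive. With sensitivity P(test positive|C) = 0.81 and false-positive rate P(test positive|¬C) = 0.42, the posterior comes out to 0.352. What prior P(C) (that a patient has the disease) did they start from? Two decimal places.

Bayes' rule in odds form gives O(C|E) = O(C)·[P(E|C)/P(E|¬C)], hence O(C) = O(C|E)/LR.
Posterior odds = 0.352/(1−0.352) = 0.5432. LR = 0.81/0.42 = 1.9286.
Prior odds = 0.5432/1.9286 = 0.2817, so P(C) = 0.2817/(1+0.2817) ≈ 0.22.

P(C) = 0.22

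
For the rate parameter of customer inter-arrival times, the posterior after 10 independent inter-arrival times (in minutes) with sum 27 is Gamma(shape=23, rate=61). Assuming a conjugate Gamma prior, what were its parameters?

Gamma–exponential conjugacy: posterior shape = α + n, posterior rate = β + Σtᵢ.
So α = 23 − 10 = 13 and β = 61 − 27 = 34.

Gamma(shape=13, rate=34)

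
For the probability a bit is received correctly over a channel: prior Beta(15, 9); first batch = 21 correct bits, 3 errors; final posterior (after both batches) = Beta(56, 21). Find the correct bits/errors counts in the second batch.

20 correct bits and 9 errors

Sequential conjugate updates are equivalent to a single update on the pooled data, so total successes = posterior α − prior α and total failures = posterior β − prior β.
Total across both batches: 56−15=41 correct bits, 21−9=12 errors.
Subtract the first batch: 41−21=20 correct bits and 12−3=9 errors.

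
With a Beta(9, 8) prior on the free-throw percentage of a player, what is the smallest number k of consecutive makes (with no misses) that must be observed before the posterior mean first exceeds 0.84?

k = 34

After k makes and 0 misses the posterior is Beta(9+k, 8), with mean (9+k)/(9+8+k).
Set (9+k)/(17+k) > 0.84 and solve: k > (0.84·17 − 9)/(1 − 0.84) = 33.000.
The smallest integer exceeding 33.000 is 34.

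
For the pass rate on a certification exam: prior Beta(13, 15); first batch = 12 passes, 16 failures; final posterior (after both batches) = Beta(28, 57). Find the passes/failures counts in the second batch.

3 passes and 26 failures

Because Beta–binomial updating is additive in the counts, the combined data contributed (α_post−α_prior, β_post−β_prior) successes and failures.
Total across both batches: 28−13=15 passes, 57−15=42 failures.
Subtract the first batch: 15−12=3 passes and 42−16=26 failures.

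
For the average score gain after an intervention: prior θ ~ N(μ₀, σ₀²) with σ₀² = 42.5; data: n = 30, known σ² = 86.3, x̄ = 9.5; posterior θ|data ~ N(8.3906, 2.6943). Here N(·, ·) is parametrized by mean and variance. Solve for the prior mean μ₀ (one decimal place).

The posterior mean is a precision-weighted average: μ_n = (τ₀μ₀ + τ_data·x̄)/(τ₀+τ_data), with τ₀=1/σ₀² and τ_data=n/σ².
Here τ₀ = 1/42.5 = 0.023529 and τ_data = 30/86.3 = 0.347625, so τ_n = 0.371154.
Rearranging for μ₀: μ₀ = (μ_n·τ_n − τ_data·x̄)/τ₀ = (8.3906·0.371154 − 0.347625·9.5) / 0.023529 = -0.188233/0.023529 ≈ -8.0.

μ₀ = -8.0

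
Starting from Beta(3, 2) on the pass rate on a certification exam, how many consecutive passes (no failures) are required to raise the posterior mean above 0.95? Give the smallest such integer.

After k passes and 0 failures the posterior is Beta(3+k, 2), with mean (3+k)/(3+2+k).
Set (3+k)/(5+k) > 0.95 and solve: k > (0.95·5 − 3)/(1 − 0.95) = 35.000.
The smallest integer exceeding 35.000 is 36.

k = 36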